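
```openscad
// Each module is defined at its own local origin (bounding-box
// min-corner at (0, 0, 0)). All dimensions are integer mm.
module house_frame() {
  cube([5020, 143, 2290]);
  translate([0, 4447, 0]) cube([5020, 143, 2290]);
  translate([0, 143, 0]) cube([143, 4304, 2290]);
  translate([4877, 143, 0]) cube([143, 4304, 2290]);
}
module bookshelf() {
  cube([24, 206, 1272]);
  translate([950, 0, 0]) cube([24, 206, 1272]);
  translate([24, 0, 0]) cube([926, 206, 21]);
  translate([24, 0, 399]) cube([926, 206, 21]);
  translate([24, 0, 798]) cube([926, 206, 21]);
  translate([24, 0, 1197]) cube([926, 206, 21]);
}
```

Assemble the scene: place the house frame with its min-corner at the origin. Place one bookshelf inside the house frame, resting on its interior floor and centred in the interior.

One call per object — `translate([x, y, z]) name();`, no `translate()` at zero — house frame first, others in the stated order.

house_frame();
translate([2023, 2192, 0]) bookshelf();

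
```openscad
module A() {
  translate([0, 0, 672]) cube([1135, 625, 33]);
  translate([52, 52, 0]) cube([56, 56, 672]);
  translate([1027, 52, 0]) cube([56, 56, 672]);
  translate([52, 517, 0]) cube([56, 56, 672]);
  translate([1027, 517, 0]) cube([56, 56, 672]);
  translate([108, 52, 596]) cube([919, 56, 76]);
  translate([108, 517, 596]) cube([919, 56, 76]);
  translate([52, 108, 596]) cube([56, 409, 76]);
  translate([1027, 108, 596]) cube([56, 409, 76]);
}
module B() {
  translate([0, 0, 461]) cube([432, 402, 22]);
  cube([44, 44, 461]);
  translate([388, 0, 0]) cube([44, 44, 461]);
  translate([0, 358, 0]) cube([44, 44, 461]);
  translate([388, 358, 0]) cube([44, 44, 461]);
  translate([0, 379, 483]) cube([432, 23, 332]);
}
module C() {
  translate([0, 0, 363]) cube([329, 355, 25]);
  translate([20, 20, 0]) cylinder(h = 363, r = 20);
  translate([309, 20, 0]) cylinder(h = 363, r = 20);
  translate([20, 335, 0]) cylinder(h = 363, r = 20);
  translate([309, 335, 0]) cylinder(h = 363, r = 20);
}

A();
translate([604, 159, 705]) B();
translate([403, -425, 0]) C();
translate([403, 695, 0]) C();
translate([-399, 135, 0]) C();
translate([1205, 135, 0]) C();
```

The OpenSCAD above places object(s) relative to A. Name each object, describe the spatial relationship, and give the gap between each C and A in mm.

Each stool's nearest face is 70 mm from the table's bounding box.

A is a table. B is a chair. C is a stool. The chair is on top of the table. Four stools sit around the table at the −y, +y, −x, +x sides. The gap between each stool and the table is 70 mm.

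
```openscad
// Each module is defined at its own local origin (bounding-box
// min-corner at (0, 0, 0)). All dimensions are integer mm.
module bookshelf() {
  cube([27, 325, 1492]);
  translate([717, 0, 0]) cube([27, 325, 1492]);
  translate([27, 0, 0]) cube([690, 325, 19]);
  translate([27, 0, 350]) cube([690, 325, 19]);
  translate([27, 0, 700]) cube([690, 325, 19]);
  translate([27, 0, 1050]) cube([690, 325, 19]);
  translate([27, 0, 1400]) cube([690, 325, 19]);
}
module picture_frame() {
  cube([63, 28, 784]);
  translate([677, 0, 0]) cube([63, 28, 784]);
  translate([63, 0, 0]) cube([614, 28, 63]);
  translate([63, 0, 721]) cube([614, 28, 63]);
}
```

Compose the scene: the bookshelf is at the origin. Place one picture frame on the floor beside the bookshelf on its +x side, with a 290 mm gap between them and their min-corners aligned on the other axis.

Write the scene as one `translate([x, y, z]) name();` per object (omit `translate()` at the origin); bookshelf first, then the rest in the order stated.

bookshelf();
translate([1034, 0, 0]) picture_frame();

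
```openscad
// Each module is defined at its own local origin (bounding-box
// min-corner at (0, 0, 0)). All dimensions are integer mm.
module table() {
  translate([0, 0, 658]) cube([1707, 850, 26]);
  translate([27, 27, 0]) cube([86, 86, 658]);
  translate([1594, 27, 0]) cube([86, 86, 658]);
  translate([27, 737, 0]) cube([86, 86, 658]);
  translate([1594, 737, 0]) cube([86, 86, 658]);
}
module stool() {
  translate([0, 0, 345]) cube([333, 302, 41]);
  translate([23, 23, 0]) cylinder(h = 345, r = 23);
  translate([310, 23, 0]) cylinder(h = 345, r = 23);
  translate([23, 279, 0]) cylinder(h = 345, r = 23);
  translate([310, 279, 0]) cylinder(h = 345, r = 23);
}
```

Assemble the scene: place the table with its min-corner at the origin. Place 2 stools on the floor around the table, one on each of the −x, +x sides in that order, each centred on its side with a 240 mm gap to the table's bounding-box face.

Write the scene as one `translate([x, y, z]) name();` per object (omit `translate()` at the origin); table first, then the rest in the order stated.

table();
translate([-573, 274, 0]) stool();
translate([1947, 274, 0]) stool();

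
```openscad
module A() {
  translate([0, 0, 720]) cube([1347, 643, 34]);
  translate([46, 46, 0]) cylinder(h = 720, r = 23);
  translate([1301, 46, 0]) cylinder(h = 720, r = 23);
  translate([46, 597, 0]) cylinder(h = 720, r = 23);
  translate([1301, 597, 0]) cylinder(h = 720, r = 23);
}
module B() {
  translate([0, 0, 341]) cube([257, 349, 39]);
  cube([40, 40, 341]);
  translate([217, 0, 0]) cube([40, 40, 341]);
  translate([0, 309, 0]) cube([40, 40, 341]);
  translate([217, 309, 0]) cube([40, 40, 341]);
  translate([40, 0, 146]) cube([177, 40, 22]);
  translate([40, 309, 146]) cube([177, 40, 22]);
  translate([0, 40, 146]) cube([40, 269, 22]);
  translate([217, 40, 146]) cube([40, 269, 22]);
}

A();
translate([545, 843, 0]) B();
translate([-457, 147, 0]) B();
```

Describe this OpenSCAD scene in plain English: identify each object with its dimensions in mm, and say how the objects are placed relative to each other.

A is a table: top 1347 mm (x) × 643 mm (y), 34 mm thick, upper face at z = 754 mm, on four round legs of 46 mm diameter, each leg's bounding box inset 23 mm from the nearest pair of top edges, running from z = 0 to the bottom of the top.

B is a four-legged stool. The seat is 257×349 mm, 39 mm thick, top at z = 380 mm. It stands on four square legs, each 40×40 mm in cross-section, from z = 0 to the seat underside, each flush with a corner of the seat. Four stretchers, 40 mm wide and 22 mm tall, connect adjacent legs with their undersides at z = 146 mm, each running between the inner faces of the legs it joins and aligned with the legs' outer faces on the other axis.

Two stools sit around the table at the +y, −x sides.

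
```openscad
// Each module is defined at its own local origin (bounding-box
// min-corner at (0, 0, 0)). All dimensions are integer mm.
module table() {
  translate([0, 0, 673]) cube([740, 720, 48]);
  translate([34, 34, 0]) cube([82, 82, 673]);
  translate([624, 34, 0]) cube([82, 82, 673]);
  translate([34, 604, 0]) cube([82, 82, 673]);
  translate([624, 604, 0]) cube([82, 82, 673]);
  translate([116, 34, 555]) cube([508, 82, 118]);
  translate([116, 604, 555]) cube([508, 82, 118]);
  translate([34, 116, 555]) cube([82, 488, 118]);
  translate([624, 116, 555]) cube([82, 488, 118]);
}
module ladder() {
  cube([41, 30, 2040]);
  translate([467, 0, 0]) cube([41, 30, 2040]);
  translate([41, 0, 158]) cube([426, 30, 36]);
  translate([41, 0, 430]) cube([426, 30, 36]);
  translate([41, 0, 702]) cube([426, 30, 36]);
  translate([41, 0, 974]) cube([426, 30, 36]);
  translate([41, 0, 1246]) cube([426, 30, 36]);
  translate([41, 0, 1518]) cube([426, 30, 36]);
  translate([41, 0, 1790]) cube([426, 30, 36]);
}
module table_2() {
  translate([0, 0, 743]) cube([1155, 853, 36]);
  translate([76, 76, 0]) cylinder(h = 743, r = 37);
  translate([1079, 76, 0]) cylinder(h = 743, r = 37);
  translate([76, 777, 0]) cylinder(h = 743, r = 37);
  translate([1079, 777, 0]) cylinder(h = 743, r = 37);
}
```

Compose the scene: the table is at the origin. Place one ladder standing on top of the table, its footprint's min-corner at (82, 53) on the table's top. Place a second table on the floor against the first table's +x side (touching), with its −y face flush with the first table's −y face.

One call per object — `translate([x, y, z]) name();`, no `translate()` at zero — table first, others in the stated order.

table();
translate([82, 53, 721]) ladder();
translate([740, 0, 0]) table_2();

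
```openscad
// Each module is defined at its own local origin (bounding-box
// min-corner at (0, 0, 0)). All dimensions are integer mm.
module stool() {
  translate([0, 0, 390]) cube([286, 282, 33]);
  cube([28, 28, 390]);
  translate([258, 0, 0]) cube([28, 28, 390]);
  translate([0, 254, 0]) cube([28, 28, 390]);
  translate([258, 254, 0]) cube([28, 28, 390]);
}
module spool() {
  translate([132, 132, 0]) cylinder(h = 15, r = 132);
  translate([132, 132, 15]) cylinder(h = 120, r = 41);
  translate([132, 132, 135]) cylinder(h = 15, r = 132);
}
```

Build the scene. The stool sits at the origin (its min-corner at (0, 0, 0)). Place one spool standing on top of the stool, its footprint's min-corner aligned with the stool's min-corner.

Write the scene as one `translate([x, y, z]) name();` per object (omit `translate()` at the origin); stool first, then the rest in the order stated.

stool();
translate([0, 0, 423]) spool();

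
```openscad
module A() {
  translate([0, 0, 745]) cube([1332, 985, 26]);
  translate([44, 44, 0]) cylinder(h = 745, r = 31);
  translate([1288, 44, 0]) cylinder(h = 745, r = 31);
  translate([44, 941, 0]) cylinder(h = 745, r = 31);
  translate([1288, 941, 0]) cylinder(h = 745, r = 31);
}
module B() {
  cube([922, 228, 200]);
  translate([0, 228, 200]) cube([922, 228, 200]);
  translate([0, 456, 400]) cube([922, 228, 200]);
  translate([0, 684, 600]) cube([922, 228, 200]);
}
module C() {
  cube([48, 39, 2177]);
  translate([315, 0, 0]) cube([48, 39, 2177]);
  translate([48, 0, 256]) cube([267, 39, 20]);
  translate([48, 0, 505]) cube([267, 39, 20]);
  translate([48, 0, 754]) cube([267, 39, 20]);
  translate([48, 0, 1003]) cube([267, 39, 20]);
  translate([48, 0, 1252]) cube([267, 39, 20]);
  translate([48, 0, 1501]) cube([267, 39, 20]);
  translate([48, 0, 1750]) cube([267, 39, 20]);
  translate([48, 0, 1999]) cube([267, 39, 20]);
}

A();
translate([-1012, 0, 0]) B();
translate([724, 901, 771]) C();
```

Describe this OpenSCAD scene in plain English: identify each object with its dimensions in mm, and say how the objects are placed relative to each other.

A is a table with a 1332×985 mm rectangular top, 26 mm thick, top surface at z = 771 mm, supported by four round legs of 62 mm diameter, each leg's bounding box inset 13 mm from the nearest pair of top edges, running from the floor.

B is a run of 4 identical solid stair steps. Each tread is 922×228 mm and each step block is 200 mm high. Step 1 rests on the floor; step k is offset from step 1 by (k−1)×228 mm in y and (k−1)×200 mm in z.

C is a wooden ladder with two side rails of 48×39 mm section and 2177 mm height, set 363 mm apart overall. Between them run 8 rectangular rungs (39 mm deep, 20 mm thick), front faces flush with the rails' −y face. The bottom of the first rung is 256 mm above the floor and each subsequent rung is 249 mm higher than the one below.

The staircase is on the floor beside the table on its −x side. The ladder is on top of the table.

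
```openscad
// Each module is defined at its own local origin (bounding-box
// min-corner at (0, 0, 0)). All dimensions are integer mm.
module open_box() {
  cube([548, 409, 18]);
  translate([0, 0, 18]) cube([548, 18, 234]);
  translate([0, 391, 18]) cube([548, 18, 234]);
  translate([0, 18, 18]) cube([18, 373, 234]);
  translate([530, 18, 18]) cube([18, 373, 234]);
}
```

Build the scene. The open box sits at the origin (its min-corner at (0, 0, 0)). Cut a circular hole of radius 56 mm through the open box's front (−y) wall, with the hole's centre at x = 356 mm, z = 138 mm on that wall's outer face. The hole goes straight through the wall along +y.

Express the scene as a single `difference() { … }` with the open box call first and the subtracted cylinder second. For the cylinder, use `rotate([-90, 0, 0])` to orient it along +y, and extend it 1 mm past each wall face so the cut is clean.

difference() {
  open_box();
  translate([356, -1, 138]) rotate([-90, 0, 0]) cylinder(h = 20, r = 56);
}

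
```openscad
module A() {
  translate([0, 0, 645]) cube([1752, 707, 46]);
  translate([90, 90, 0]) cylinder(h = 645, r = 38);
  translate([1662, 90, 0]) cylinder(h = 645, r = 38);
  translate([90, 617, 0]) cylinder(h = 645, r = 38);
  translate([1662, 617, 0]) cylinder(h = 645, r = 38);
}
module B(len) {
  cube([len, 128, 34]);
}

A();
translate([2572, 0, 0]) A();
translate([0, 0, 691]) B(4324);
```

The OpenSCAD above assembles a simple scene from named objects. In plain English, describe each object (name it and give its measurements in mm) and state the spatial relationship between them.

A is a table: top 1752 mm (x) × 707 mm (y), 46 mm thick, upper face at z = 691 mm, on four round legs of 76 mm diameter, each leg's bounding box inset 52 mm from the nearest pair of top edges, running from z = 0 to the bottom of the top.

B is a rectangular beam 4324 mm long (x), 128 mm deep (y), 34 mm thick (z).

The beam spans the tops of two tables placed 820 mm apart, resting at z = 691 mm.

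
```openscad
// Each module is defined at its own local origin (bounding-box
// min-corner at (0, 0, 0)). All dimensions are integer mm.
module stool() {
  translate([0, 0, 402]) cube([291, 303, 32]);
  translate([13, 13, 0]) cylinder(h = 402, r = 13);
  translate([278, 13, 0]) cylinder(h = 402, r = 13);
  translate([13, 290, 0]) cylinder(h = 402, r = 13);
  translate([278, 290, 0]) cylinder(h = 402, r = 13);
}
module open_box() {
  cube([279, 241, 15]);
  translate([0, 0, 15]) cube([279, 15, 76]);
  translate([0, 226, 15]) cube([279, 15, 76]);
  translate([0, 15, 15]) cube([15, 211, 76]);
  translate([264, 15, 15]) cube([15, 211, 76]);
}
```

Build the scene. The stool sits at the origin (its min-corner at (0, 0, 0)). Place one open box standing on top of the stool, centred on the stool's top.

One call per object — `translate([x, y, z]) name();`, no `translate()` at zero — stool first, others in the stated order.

stool();
translate([6, 31, 434]) open_box();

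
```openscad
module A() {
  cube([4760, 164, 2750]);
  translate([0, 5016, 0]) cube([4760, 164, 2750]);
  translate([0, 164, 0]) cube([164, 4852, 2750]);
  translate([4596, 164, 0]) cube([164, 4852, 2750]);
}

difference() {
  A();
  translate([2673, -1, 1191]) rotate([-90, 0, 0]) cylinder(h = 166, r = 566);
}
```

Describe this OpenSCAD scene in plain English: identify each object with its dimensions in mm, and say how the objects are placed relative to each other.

A is a box-shaped house frame (walls only): outside footprint 4760×5180 mm, wall height 2750 mm, wall thickness 164 mm. The two y-facing walls run the full x-width; the two x-facing walls fit between the inner faces of the y-facing walls.

The house frame has a circular hole of radius 566 mm through its front wall, centred at (x = 2673, z = 1191).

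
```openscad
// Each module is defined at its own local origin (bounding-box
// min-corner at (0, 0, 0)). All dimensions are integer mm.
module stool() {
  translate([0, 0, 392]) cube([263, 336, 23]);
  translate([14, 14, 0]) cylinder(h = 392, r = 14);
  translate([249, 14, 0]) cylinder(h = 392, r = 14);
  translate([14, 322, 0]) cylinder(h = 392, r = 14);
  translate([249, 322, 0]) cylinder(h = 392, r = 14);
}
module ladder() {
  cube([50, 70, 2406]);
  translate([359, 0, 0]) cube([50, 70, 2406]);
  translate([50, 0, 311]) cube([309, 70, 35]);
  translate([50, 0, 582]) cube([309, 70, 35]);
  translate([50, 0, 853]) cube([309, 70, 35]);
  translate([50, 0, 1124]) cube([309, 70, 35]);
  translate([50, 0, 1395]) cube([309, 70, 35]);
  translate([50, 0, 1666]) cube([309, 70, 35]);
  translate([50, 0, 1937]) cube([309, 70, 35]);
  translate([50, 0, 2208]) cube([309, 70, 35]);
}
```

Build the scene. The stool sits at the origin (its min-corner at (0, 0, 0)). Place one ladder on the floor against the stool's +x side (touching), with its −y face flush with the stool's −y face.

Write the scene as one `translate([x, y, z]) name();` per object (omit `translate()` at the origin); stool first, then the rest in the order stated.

stool();
translate([263, 0, 0]) ladder();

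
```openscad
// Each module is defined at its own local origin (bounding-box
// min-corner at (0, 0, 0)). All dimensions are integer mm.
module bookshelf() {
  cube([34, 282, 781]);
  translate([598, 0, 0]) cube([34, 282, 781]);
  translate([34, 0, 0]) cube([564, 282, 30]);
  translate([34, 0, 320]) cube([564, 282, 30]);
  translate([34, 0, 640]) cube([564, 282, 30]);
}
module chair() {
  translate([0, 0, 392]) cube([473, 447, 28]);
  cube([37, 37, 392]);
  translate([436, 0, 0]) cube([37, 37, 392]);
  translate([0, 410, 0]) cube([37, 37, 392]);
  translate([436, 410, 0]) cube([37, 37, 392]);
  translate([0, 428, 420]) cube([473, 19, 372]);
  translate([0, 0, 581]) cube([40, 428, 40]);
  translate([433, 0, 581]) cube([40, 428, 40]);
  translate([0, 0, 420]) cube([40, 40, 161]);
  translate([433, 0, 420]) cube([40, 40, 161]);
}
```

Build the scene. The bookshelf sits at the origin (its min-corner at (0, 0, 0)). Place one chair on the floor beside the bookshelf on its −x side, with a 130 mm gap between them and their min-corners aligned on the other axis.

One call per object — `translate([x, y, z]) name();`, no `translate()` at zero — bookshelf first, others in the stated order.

bookshelf();
translate([-603, 0, 0]) chair();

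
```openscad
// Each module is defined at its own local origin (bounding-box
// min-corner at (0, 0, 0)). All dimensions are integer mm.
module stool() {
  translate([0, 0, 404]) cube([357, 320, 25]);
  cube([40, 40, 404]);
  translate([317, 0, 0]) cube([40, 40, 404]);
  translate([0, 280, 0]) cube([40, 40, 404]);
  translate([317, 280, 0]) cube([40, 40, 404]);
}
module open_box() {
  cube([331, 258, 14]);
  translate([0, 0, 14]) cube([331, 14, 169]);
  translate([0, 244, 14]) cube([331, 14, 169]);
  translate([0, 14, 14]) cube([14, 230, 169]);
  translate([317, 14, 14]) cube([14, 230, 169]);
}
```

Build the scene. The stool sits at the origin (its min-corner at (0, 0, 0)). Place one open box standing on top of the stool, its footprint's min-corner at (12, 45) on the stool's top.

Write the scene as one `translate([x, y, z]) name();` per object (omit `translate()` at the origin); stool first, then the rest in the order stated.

stool();
translate([12, 45, 429]) open_box();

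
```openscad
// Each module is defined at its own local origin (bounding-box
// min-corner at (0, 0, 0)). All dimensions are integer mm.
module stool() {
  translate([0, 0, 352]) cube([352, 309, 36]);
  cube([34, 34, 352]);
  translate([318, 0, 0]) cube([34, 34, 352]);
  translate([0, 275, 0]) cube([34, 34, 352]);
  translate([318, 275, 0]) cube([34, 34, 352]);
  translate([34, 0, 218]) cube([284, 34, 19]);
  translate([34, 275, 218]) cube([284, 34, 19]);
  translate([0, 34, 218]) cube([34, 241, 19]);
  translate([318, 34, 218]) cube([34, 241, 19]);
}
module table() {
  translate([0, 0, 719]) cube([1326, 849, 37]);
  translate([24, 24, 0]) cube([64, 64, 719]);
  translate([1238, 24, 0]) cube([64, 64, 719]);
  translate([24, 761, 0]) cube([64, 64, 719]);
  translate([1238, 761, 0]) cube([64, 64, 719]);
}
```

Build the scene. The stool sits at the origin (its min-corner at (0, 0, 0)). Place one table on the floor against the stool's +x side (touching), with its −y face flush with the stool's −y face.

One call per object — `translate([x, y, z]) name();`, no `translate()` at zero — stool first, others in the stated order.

stool();
translate([352, 0, 0]) table();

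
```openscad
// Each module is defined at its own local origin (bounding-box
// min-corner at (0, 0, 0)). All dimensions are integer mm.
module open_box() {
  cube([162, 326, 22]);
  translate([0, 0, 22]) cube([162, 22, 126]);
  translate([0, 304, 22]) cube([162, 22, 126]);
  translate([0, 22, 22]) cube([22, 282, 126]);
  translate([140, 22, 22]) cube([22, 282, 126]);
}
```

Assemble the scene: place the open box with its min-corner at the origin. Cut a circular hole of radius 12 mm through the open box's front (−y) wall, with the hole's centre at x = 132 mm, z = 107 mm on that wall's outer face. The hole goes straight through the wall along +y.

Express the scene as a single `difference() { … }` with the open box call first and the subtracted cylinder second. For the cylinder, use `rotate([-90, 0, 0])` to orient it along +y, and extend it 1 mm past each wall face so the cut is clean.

difference() {
  open_box();
  translate([132, -1, 107]) rotate([-90, 0, 0]) cylinder(h = 24, r = 12);
}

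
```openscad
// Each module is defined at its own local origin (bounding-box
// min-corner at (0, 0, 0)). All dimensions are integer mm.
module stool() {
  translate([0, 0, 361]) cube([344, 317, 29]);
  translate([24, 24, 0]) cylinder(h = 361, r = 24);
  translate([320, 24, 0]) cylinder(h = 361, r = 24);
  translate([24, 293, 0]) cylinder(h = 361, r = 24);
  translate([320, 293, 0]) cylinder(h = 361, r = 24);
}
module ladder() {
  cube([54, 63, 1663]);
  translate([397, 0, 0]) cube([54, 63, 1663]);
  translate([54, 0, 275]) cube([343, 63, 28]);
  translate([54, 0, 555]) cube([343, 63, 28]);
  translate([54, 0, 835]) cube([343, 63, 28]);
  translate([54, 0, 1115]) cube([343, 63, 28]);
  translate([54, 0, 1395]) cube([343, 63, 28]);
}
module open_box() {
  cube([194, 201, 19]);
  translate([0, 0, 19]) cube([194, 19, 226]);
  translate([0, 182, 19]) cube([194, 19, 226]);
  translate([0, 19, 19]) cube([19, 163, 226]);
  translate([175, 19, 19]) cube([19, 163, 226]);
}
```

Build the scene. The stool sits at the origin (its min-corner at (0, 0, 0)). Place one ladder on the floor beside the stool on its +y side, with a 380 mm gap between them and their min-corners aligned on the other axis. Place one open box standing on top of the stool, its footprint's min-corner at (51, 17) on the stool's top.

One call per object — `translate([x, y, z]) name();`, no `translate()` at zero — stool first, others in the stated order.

stool();
translate([0, 697, 0]) ladder();
translate([51, 17, 390]) open_box();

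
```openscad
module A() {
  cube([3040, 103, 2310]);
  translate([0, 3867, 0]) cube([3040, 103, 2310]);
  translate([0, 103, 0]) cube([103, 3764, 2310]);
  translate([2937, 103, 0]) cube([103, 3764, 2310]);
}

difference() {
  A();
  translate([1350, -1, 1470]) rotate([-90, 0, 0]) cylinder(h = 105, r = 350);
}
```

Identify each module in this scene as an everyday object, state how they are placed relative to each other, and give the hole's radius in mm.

A is a house frame. The house frame has a circular hole through its front wall. The hole's radius is 350 mm.

The subtracted cylinder has r = 350 mm.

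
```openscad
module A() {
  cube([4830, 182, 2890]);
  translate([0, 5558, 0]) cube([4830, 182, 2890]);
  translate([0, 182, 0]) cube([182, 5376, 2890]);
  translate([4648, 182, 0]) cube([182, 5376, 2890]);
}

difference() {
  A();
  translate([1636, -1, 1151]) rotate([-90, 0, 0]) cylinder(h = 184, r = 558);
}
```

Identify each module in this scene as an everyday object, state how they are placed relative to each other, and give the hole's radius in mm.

A is a house frame. The house frame has a circular hole through its front wall. The hole's radius is 558 mm.

The subtracted cylinder has r = 558 mm.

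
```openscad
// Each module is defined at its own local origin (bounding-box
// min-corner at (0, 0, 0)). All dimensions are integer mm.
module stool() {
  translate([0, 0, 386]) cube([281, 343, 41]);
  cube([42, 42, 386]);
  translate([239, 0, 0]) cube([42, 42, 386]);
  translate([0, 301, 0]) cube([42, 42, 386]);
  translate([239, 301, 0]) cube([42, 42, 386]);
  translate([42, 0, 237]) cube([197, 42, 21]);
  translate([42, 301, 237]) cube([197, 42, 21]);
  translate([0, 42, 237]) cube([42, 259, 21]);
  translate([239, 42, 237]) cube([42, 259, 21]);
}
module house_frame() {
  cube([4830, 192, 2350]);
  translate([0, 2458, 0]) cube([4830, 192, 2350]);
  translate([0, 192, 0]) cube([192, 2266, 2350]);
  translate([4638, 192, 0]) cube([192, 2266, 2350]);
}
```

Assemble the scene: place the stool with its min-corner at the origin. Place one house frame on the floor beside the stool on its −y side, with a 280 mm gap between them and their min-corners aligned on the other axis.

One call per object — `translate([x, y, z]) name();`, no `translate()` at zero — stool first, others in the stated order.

stool();
translate([0, -2930, 0]) house_frame();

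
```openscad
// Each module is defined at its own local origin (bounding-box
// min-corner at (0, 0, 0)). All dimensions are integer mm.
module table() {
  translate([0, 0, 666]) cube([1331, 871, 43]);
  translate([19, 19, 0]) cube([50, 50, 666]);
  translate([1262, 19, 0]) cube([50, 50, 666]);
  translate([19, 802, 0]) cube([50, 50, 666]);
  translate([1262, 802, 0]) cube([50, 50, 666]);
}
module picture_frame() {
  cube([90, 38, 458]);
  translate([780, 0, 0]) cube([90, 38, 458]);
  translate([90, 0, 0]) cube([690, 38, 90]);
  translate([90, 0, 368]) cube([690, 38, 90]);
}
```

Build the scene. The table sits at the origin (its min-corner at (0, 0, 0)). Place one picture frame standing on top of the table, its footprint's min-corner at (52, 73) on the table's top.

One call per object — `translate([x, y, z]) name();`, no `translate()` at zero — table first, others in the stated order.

table();
translate([52, 73, 709]) picture_frame();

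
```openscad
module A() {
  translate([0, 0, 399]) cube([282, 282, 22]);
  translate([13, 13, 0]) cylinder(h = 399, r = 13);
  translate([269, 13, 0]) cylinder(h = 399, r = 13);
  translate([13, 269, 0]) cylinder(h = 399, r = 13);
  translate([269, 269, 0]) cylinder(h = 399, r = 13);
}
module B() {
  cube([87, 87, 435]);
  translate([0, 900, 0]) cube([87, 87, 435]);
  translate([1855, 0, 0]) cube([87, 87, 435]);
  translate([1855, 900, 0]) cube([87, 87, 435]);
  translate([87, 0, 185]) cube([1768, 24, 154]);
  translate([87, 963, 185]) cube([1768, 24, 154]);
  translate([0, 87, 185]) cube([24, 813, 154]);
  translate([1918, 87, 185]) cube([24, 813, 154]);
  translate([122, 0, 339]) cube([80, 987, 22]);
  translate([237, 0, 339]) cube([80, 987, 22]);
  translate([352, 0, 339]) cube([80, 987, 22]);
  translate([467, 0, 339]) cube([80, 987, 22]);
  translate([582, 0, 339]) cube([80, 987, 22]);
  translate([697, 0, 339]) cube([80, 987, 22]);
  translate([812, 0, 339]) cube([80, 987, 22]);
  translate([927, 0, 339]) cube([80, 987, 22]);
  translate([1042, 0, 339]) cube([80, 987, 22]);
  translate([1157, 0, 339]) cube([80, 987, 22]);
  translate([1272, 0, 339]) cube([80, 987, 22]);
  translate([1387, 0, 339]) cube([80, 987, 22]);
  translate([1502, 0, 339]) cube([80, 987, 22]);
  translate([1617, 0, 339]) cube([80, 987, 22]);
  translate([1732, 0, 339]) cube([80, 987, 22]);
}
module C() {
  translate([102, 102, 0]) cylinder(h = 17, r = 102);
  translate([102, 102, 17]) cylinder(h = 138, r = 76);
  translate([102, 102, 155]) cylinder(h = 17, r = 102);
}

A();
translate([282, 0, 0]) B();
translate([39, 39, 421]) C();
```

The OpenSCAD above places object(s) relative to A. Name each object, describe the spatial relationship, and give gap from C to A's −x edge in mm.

The spool's min-x is at 39; the stool's min-x is 0; gap = 39 mm.

A is a stool. B is a bed frame. C is a spool. The bed frame is against the stool's +x side, with their −y faces flush. The spool is on top of the stool, centred. The gap from the spool to the stool's −x edge is 39 mm.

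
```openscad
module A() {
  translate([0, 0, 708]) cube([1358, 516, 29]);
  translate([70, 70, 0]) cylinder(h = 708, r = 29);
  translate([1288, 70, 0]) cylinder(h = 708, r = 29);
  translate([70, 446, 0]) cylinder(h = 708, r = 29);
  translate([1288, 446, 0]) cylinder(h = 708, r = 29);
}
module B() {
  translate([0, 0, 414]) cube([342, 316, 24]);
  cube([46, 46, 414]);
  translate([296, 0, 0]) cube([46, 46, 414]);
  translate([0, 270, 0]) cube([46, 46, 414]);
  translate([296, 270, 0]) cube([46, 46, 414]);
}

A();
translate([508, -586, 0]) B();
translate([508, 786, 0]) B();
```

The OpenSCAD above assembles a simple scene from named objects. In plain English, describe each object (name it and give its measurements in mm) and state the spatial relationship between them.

A is a rectangular dining table. The top is 1358×516×29 mm with its upper surface at z = 737 mm. It stands on four round legs of 58 mm diameter, each leg's bounding box inset 41 mm from the nearest pair of top edges, running from the floor to the underside of the top.

B is a simple wooden stool: a rectangular seat 342 mm (x) by 316 mm (y), 24 mm thick, top face at z = 438 mm, on four square legs, each 46×46 mm in cross-section. The legs rest on z = 0, each flush with a corner of the seat.

Two stools sit around the table at the −y, +y sides.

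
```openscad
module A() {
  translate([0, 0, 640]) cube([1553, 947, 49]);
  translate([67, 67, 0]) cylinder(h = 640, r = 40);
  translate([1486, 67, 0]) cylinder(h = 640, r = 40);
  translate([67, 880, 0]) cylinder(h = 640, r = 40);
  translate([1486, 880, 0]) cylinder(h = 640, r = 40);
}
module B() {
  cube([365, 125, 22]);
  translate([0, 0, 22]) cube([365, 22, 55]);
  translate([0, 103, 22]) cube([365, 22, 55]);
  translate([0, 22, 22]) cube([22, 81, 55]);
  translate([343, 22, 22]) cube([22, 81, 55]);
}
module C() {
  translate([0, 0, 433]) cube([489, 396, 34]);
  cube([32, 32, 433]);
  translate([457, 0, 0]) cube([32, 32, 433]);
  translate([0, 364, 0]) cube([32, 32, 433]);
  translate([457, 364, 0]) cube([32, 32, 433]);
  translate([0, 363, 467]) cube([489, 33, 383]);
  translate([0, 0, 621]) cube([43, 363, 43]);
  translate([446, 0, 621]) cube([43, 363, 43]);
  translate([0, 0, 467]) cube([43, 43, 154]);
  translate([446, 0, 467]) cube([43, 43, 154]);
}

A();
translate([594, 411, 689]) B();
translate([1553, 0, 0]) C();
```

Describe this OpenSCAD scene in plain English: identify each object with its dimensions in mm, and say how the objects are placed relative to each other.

A is a table with a 1553×947 mm rectangular top, 49 mm thick, top surface at z = 689 mm, supported by four round legs of 80 mm diameter, each leg's bounding box inset 27 mm from the nearest pair of top edges, running from the floor.

B is an open storage box with external size 365×125×77 mm and wall thickness 22 mm (the base is also 22 mm thick). The base covers the whole footprint; the four walls stand on the base, with the y-facing walls full-width and the x-facing walls fitting between their inner faces.

C is a chair. The seat is a 489×396×34 mm slab with its top at z = 467 mm, on four 32×32 mm corner legs (flush with the seat edges, standing on z = 0). A flat backrest 33 mm thick, 383 mm tall, spans the full seat width and rises from the seat top along its +y edge, rear face flush with the rear of the seat. Two armrests of 43×43 mm section run along each side from the seat's front edge to the front of the backrest, top faces 197 mm above the seat top and outer faces flush with the seat's x-edges; a 43×43 mm post under the front of each armrest stands on the seat at the front corner.

The open box is on top of the table, centred. The chair is against the table's +x side, with their −y faces flush.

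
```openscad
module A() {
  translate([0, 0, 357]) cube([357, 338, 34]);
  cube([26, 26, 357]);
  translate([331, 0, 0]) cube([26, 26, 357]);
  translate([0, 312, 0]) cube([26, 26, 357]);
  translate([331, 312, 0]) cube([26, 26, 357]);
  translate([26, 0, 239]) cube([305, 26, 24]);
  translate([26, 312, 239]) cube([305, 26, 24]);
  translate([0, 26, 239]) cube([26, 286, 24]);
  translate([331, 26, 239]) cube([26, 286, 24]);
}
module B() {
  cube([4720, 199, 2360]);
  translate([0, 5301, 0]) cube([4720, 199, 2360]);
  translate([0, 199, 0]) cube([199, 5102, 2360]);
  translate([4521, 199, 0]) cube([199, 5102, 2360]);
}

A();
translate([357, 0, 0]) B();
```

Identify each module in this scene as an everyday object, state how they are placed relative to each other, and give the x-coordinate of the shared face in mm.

A is a stool. B is a house frame. The house frame is against the stool's +x side, with their −y faces flush. The x-coordinate of the shared face is 357 mm.

The stool's +x face and the house frame's −x face are both at x = 357 mm.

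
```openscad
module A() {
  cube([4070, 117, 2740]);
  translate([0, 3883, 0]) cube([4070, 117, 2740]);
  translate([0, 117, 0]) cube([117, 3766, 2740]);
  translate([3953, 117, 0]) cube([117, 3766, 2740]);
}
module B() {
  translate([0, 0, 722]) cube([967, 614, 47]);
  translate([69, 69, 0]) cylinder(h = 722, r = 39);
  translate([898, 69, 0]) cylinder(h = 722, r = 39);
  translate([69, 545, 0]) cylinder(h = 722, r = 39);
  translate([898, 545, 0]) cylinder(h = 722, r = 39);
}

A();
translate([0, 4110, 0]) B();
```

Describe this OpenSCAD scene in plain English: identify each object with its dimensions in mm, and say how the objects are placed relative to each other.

A is the wall frame of a small rectangular building: four walls, each 2740 mm tall and 117 mm thick, enclosing a footprint 4070 mm (x) by 4000 mm (y) outside-to-outside, with no floor or roof. The front and back walls (the −y and +y sides) span the full width; the two side walls fit between them.

B is a table with a 967×614 mm rectangular top, 47 mm thick, top surface at z = 769 mm, supported by four round legs of 78 mm diameter, each leg's bounding box inset 30 mm from the nearest pair of top edges, running from the floor.

The table is on the floor beside the house frame on its +y side.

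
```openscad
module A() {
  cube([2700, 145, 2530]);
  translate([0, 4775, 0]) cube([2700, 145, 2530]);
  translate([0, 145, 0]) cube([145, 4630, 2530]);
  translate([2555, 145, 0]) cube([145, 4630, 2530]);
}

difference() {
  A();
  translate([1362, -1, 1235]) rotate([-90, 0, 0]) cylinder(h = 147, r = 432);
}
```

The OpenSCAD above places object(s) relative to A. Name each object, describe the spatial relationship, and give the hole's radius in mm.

A is a house frame. The house frame has a circular hole through its front wall. The hole's radius is 432 mm.

The subtracted cylinder has r = 432 mm.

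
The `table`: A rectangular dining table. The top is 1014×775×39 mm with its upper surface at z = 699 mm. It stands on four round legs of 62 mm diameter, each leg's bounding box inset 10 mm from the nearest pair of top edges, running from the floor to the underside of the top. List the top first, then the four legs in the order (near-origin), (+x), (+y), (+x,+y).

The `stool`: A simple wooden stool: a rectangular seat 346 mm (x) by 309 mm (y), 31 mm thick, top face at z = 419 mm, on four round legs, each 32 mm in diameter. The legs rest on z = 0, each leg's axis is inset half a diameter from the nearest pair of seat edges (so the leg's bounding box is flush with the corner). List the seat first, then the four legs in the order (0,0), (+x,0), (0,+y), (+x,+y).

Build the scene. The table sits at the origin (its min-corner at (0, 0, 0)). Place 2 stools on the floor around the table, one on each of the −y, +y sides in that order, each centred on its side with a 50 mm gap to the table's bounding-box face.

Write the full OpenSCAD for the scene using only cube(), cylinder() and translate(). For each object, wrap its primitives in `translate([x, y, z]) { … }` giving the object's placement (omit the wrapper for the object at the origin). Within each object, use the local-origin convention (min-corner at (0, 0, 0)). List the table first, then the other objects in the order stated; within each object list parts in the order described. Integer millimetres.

translate([0, 0, 660]) cube([1014, 775, 39]);
translate([41, 41, 0]) cylinder(h = 660, r = 31);
translate([973, 41, 0]) cylinder(h = 660, r = 31);
translate([41, 734, 0]) cylinder(h = 660, r = 31);
translate([973, 734, 0]) cylinder(h = 660, r = 31);
translate([334, -359, 0]) {
  translate([0, 0, 388]) cube([346, 309, 31]);
  translate([16, 16, 0]) cylinder(h = 388, r = 16);
  translate([330, 16, 0]) cylinder(h = 388, r = 16);
  translate([16, 293, 0]) cylinder(h = 388, r = 16);
  translate([330, 293, 0]) cylinder(h = 388, r = 16);
}
translate([334, 825, 0]) {
  translate([0, 0, 388]) cube([346, 309, 31]);
  translate([16, 16, 0]) cylinder(h = 388, r = 16);
  translate([330, 16, 0]) cylinder(h = 388, r = 16);
  translate([16, 293, 0]) cylinder(h = 388, r = 16);
  translate([330, 293, 0]) cylinder(h = 388, r = 16);
}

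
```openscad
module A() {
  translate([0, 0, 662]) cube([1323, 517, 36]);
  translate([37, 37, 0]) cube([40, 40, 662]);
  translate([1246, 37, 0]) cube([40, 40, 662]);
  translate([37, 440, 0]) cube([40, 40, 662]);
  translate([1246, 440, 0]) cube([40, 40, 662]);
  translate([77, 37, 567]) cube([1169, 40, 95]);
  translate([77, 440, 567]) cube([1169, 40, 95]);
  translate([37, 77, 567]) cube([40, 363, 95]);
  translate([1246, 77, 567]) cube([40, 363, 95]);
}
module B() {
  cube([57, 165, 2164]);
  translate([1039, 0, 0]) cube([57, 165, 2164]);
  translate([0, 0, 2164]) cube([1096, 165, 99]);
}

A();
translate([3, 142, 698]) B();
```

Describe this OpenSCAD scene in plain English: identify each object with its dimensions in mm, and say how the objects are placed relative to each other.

A is a table: top 1323 mm (x) × 517 mm (y), 36 mm thick, upper face at z = 698 mm, on four 40×40 mm square legs, each inset 37 mm from the nearest pair of top edges, running from z = 0 to the bottom of the top. Four apron rails, 40 mm thick and 95 mm tall, run between adjacent legs with their top edges flush with the underside of the top and their outer faces flush with the legs' outer faces.

B is a door frame. The clear opening is 982 mm wide and 2164 mm high. Two 57 mm wide jambs, 165 mm deep, stand either side of the opening from the floor to the top of the opening. A 99 mm thick head sits across the top of both jambs, spanning the full outside width of the frame.

The door frame is on top of the table.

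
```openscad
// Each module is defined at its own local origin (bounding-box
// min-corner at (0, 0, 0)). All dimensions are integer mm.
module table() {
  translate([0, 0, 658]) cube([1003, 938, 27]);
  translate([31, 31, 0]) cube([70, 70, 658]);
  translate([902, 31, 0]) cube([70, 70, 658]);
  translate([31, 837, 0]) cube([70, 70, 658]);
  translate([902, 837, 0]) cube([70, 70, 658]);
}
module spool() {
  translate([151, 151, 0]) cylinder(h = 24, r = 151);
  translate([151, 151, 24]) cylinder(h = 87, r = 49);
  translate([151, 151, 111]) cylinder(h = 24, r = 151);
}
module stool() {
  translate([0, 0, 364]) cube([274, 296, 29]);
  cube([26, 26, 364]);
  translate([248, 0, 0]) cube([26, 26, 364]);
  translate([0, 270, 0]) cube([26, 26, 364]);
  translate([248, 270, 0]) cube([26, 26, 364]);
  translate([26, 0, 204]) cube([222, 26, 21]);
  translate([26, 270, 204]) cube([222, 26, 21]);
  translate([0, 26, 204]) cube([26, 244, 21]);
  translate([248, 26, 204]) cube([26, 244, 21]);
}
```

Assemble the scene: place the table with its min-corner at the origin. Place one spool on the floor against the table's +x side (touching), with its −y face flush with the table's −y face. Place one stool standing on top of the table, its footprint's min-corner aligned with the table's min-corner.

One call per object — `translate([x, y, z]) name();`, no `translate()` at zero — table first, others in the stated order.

table();
translate([1003, 0, 0]) spool();
translate([0, 0, 685]) stool();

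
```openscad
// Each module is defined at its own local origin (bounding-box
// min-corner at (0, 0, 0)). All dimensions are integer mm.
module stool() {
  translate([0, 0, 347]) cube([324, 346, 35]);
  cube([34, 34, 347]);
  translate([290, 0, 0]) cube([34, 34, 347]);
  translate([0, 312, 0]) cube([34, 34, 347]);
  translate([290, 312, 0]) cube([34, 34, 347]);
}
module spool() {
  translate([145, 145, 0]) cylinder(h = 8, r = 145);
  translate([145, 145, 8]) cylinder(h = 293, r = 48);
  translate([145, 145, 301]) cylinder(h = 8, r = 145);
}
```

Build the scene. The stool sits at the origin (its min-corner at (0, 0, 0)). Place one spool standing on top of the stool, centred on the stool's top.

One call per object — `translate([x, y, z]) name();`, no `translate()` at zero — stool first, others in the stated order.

stool();
translate([17, 28, 382]) spool();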